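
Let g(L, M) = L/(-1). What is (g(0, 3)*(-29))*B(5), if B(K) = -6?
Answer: 0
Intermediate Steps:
g(L, M) = -L (g(L, M) = L*(-1) = -L)
(g(0, 3)*(-29))*B(5) = (-1*0*(-29))*(-6) = (0*(-29))*(-6) = 0*(-6) = 0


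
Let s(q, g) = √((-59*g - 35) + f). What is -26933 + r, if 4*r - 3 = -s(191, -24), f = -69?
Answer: -107729/4 - √82 ≈ -26941.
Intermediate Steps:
s(q, g) = √(-104 - 59*g) (s(q, g) = √((-59*g - 35) - 69) = √((-35 - 59*g) - 69) = √(-104 - 59*g))
r = ¾ - √82 (r = ¾ + (-√(-104 - 59*(-24)))/4 = ¾ + (-√(-104 + 1416))/4 = ¾ + (-√1312)/4 = ¾ + (-4*√82)/4 = ¾ - √82 ≈ -8.3054)
-26933 + r = -26933 + (¾ - √82) = -107729/4 - √82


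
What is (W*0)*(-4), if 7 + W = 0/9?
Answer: 0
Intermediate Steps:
W = -7 (W = -7 + 0/9 = -7 + 0*(1/9) = -7 + 0 = -7)
(W*0)*(-4) = -7*0*(-4) = 0*(-4) = 0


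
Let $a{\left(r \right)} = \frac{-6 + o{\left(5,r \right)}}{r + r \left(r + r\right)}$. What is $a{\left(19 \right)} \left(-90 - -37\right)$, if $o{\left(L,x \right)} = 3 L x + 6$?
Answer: $- \frac{265}{13} \approx -20.385$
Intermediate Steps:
$o{\left(L,x \right)} = 6 + 3 L x$ ($o{\left(L,x \right)} = 3 L x + 6 = 6 + 3 L x$)
$a{\left(r \right)} = \frac{15 r}{r + 2 r^{2}}$ ($a{\left(r \right)} = \frac{-6 + \left(6 + 3 \cdot 5 r\right)}{r + r \left(r + r\right)} = \frac{-6 + \left(6 + 15 r\right)}{r + r 2 r} = \frac{15 r}{r + 2 r^{2}}$)
$a{\left(19 \right)} \left(-90 - -37\right) = \frac{15}{1 + 2 \cdot 19} \left(-90 - -37\right) = \frac{15}{1 + 38} \left(-90 + 37\right) = \frac{15}{39} \left(-53\right) = 15 \cdot \frac{1}{39} \left(-53\right) = \frac{5}{13} \left(-53\right) = - \frac{265}{13}$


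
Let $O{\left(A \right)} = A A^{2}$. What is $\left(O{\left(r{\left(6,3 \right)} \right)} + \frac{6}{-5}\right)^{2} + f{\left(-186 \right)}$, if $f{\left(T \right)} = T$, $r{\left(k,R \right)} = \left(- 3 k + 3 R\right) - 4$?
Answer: $\frac{120797431}{25} \approx 4.8319 \cdot 10^{6}$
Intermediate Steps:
$r{\left(k,R \right)} = -4 - 3 k + 3 R$
$O{\left(A \right)} = A^{3}$
$\left(O{\left(r{\left(6,3 \right)} \right)} + \frac{6}{-5}\right)^{2} + f{\left(-186 \right)} = \left(\left(-4 - 18 + 3 \cdot 3\right)^{3} + \frac{6}{-5}\right)^{2} - 186 = \left(\left(-4 - 18 + 9\right)^{3} + 6 \left(- \frac{1}{5}\right)\right)^{2} - 186 = \left(\left(-13\right)^{3} - \frac{6}{5}\right)^{2} - 186 = \left(-2197 - \frac{6}{5}\right)^{2} - 186 = \left(- \frac{10991}{5}\right)^{2} - 186 = \frac{120802081}{25} - 186 = \frac{120797431}{25}$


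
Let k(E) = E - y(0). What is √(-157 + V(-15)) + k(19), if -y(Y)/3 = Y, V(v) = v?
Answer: 19 + 2*I*√43 ≈ 19.0 + 13.115*I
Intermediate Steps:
y(Y) = -3*Y
k(E) = E (k(E) = E - (-3)*0 = E - 1*0 = E + 0 = E)
√(-157 + V(-15)) + k(19) = √(-157 - 15) + 19 = √(-172) + 19 = 2*I*√43 + 19 = 19 + 2*I*√43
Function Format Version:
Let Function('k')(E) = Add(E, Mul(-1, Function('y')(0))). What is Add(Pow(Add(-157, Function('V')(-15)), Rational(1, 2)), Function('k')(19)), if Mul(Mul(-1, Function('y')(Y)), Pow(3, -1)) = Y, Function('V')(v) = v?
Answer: Add(19, Mul(2, I, Pow(43, Rational(1, 2)))) ≈ Add(19.000, Mul(13.115, I))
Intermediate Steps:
Function('y')(Y) = Mul(-3, Y)
Function('k')(E) = E (Function('k')(E) = Add(E, Mul(-1, Mul(-3, 0))) = Add(E, Mul(-1, 0)) = Add(E, 0) = E)
Add(Pow(Add(-157, Function('V')(-15)), Rational(1, 2)), Function('k')(19)) = Add(Pow(Add(-157, -15), Rational(1, 2)), 19) = Add(Pow(-172, Rational(1, 2)), 19) = Add(Mul(2, I, Pow(43, Rational(1, 2))), 19) = Add(19, Mul(2, I, Pow(43, Rational(1, 2))))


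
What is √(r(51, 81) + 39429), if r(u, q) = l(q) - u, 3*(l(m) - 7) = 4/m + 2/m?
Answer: √3190187/9 ≈ 198.46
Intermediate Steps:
l(m) = 7 + 2/m (l(m) = 7 + (4/m + 2/m)/3 = 7 + (6/m)/3 = 7 + 2/m)
r(u, q) = 7 - u + 2/q (r(u, q) = (7 + 2/q) - u = 7 - u + 2/q)
√(r(51, 81) + 39429) = √((7 - 1*51 + 2/81) + 39429) = √((7 - 51 + 2*(1/81)) + 39429) = √((7 - 51 + 2/81) + 39429) = √(-3562/81 + 39429) = √(3190187/81) = √3190187/9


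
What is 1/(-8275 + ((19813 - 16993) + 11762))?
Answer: 1/6307 ≈ 0.00015855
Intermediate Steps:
1/(-8275 + ((19813 - 16993) + 11762)) = 1/(-8275 + (2820 + 11762)) = 1/(-8275 + 14582) = 1/6307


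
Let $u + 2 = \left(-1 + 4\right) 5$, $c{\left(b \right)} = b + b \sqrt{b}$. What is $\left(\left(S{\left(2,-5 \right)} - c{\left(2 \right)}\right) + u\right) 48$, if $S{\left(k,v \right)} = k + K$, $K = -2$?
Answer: $528 - 96 \sqrt{2} \approx 392.24$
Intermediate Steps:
$c{\left(b \right)} = b + b^{\frac{3}{2}}$
$S{\left(k,v \right)} = -2 + k$ ($S{\left(k,v \right)} = k - 2 = -2 + k$)
$u = 13$ ($u = -2 + \left(-1 + 4\right) 5 = -2 + 3 \cdot 5 = -2 + 15 = 13$)
$\left(\left(S{\left(2,-5 \right)} - c{\left(2 \right)}\right) + u\right) 48 = \left(\left(\left(-2 + 2\right) - \left(2 + 2^{\frac{3}{2}}\right)\right) + 13\right) 48 = \left(\left(0 - \left(2 + 2 \sqrt{2}\right)\right) + 13\right) 48 = \left(\left(-2 - 2 \sqrt{2}\right) + 13\right) 48 = \left(11 - 2 \sqrt{2}\right) 48 = 528 - 96 \sqrt{2}$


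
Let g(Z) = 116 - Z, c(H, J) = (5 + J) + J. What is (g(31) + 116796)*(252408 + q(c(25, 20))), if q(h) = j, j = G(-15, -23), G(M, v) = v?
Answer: 29499011185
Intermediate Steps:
c(H, J) = 5 + 2*J
j = -23
q(h) = -23
(g(31) + 116796)*(252408 + q(c(25, 20))) = ((116 - 1*31) + 116796)*(252408 - 23) = ((116 - 31) + 116796)*252385 = (85 + 116796)*252385 = 116881*252385 = 29499011185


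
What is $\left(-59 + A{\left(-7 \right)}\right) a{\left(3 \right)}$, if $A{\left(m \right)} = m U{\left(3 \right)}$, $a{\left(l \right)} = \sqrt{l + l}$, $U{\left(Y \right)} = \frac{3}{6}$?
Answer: $- \frac{125 \sqrt{6}}{2} \approx -153.09$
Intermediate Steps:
$U{\left(Y \right)} = \frac{1}{2}$ ($U{\left(Y \right)} = 3 \cdot \frac{1}{6} = \frac{1}{2}$)
$a{\left(l \right)} = \sqrt{2} \sqrt{l}$ ($a{\left(l \right)} = \sqrt{2 l} = \sqrt{2} \sqrt{l}$)
$A{\left(m \right)} = \frac{m}{2}$ ($A{\left(m \right)} = m \frac{1}{2} = \frac{m}{2}$)
$\left(-59 + A{\left(-7 \right)}\right) a{\left(3 \right)} = \left(-59 + \frac{1}{2} \left(-7\right)\right) \sqrt{2} \sqrt{3} = \left(-59 - \frac{7}{2}\right) \sqrt{6} = - \frac{125 \sqrt{6}}{2}$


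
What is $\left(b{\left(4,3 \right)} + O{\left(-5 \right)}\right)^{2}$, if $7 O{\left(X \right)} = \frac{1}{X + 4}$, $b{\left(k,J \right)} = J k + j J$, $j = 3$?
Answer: $\frac{21316}{49} \approx 435.02$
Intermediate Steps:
$b{\left(k,J \right)} = 3 J + J k$ ($b{\left(k,J \right)} = J k + 3 J = 3 J + J k$)
$O{\left(X \right)} = \frac{1}{7 \left(4 + X\right)}$ ($O{\left(X \right)} = \frac{1}{7 \left(X + 4\right)} = \frac{1}{7 \left(4 + X\right)}$)
$\left(b{\left(4,3 \right)} + O{\left(-5 \right)}\right)^{2} = \left(3 \left(3 + 4\right) + \frac{1}{7 \left(4 - 5\right)}\right)^{2} = \left(3 \cdot 7 + \frac{1}{7 \left(-1\right)}\right)^{2} = \left(21 + \frac{1}{7} \left(-1\right)\right)^{2} = \left(21 - \frac{1}{7}\right)^{2} = \left(\frac{146}{7}\right)^{2} = \frac{21316}{49}$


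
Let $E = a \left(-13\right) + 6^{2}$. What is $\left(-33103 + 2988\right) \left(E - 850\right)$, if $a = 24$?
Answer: $33909490$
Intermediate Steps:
$E = -276$ ($E = 24 \left(-13\right) + 6^{2} = -312 + 36 = -276$)
$\left(-33103 + 2988\right) \left(E - 850\right) = \left(-33103 + 2988\right) \left(-276 - 850\right) = - 30115 \left(-276 - 850\right) = \left(-30115\right) \left(-1126\right) = 33909490$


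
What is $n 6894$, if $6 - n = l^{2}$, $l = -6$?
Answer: $-206820$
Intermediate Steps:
$n = -30$ ($n = 6 - \left(-6\right)^{2} = 6 - 36 = -30$)
$n 6894 = \left(-30\right) 6894 = -206820$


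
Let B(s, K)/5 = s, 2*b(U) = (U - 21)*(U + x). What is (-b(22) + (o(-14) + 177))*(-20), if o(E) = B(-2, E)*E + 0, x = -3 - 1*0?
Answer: -6150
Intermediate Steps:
x = -3 (x = -3 + 0 = -3)
b(U) = (-21 + U)*(-3 + U)/2 (b(U) = ((U - 21)*(U - 3))/2 = ((-21 + U)*(-3 + U))/2 = (-21 + U)*(-3 + U)/2)
B(s, K) = 5*s
o(E) = -10*E (o(E) = (5*(-2))*E + 0 = -10*E + 0 = -10*E)
(-b(22) + (o(-14) + 177))*(-20) = (-(63/2 + (½)*22² - 12*22) + (-10*(-14) + 177))*(-20) = (-(63/2 + (½)*484 - 264) + (140 + 177))*(-20) = (-(63/2 + 242 - 264) + 317)*(-20) = (-1*19/2 + 317)*(-20) = (-19/2 + 317)*(-20) = (615/2)*(-20) = -6150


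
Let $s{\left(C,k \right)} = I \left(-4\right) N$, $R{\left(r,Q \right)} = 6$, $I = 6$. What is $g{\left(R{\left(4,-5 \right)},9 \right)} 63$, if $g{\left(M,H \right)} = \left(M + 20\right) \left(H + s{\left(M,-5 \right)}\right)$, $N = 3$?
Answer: $-103194$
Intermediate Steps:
$s{\left(C,k \right)} = -72$ ($s{\left(C,k \right)} = 6 \left(-4\right) 3 = \left(-24\right) 3 = -72$)
$g{\left(M,H \right)} = \left(-72 + H\right) \left(20 + M\right)$ ($g{\left(M,H \right)} = \left(M + 20\right) \left(H - 72\right) = \left(20 + M\right) \left(-72 + H\right) = \left(-72 + H\right) \left(20 + M\right)$)
$g{\left(R{\left(4,-5 \right)},9 \right)} 63 = \left(-1440 - 432 + 20 \cdot 9 + 9 \cdot 6\right) 63 = \left(-1440 - 432 + 180 + 54\right) 63 = \left(-1638\right) 63 = -103194$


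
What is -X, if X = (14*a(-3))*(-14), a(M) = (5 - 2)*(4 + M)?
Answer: 588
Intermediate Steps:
a(M) = 12 + 3*M (a(M) = 3*(4 + M) = 12 + 3*M)
X = -588 (X = (14*(12 + 3*(-3)))*(-14) = (14*(12 - 9))*(-14) = (14*3)*(-14) = 42*(-14) = -588)
-X = -1*(-588) = 588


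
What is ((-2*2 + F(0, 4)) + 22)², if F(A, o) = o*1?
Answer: 484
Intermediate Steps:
F(A, o) = o
((-2*2 + F(0, 4)) + 22)² = ((-2*2 + 4) + 22)² = ((-4 + 4) + 22)² = (0 + 22)² = 22² = 484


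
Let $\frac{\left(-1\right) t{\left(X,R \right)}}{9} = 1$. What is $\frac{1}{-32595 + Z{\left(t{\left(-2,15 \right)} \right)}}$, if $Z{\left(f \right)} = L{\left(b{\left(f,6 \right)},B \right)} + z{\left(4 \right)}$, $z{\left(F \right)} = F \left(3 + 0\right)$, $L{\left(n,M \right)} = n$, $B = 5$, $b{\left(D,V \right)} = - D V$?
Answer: $- \frac{1}{32529} \approx -3.0742 \cdot 10^{-5}$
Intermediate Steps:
$b{\left(D,V \right)} = - D V$
$t{\left(X,R \right)} = -9$ ($t{\left(X,R \right)} = \left(-9\right) 1 = -9$)
$z{\left(F \right)} = 3 F$ ($z{\left(F \right)} = F 3 = 3 F$)
$Z{\left(f \right)} = 12 - 6 f$ ($Z{\left(f \right)} = \left(-1\right) f 6 + 3 \cdot 4 = - 6 f + 12 = 12 - 6 f$)
$\frac{1}{-32595 + Z{\left(t{\left(-2,15 \right)} \right)}} = \frac{1}{-32595 + \left(12 - -54\right)} = \frac{1}{-32595 + \left(12 + 54\right)} = \frac{1}{-32595 + 66} = \frac{1}{-32529} = - \frac{1}{32529}$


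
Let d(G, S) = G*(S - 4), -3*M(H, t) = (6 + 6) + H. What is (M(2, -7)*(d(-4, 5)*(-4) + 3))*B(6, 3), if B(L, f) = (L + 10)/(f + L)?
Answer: -4256/27 ≈ -157.63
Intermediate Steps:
M(H, t) = -4 - H/3 (M(H, t) = -((6 + 6) + H)/3 = -(12 + H)/3 = -4 - H/3)
d(G, S) = G*(-4 + S)
B(L, f) = (10 + L)/(L + f)
(M(2, -7)*(d(-4, 5)*(-4) + 3))*B(6, 3) = ((-4 - 1/3*2)*(-4*(-4 + 5)*(-4) + 3))*((10 + 6)/(6 + 3)) = ((-4 - 2/3)*(-4*1*(-4) + 3))*(16/9) = (-14*(-4*(-4) + 3)/3)*((1/9)*16) = -14*(16 + 3)/3*(16/9) = -14/3*19*(16/9) = -266/3*16/9 = -4256/27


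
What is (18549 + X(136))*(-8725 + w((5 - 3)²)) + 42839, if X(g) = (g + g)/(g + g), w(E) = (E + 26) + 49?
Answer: -160340461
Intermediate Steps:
w(E) = 75 + E (w(E) = (26 + E) + 49 = 75 + E)
X(g) = 1 (X(g) = (2*g)/((2*g)) = (2*g)*(1/(2*g)) = 1)
(18549 + X(136))*(-8725 + w((5 - 3)²)) + 42839 = (18549 + 1)*(-8725 + (75 + (5 - 3)²)) + 42839 = 18550*(-8725 + (75 + 2²)) + 42839 = 18550*(-8725 + (75 + 4)) + 42839 = 18550*(-8725 + 79) + 42839 = 18550*(-8646) + 42839 = -160383300 + 42839 = -160340461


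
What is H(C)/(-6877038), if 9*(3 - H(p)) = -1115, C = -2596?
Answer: -571/30946671 ≈ -1.8451e-5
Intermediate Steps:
H(p) = 1142/9 (H(p) = 3 - ⅑*(-1115) = 3 + 1115/9 = 1142/9)
H(C)/(-6877038) = (1142/9)/(-6877038) = (1142/9)*(-1/6877038) = -571/30946671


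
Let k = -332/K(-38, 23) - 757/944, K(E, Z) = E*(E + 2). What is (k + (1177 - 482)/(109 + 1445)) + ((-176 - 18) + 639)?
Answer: 18579948043/41808816 ≈ 444.40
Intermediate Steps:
K(E, Z) = E*(2 + E)
k = -168623/161424 (k = -332*(-1/(38*(2 - 38))) - 757/944 = -332/((-38*(-36))) - 757*1/944 = -332/1368 - 757/944 = -332*1/1368 - 757/944 = -83/342 - 757/944 = -168623/161424 ≈ -1.0446)
(k + (1177 - 482)/(109 + 1445)) + ((-176 - 18) + 639) = (-168623/161424 + (1177 - 482)/(109 + 1445)) + ((-176 - 18) + 639) = (-168623/161424 + 695/1554) + (-194 + 639) = (-168623/161424 + 695*(1/1554)) + 445 = (-168623/161424 + 695/1554) + 445 = -24975077/41808816 + 445 = 18579948043/41808816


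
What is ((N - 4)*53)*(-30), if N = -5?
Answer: 14310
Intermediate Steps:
((N - 4)*53)*(-30) = ((-5 - 4)*53)*(-30) = -9*53*(-30) = -477*(-30) = 14310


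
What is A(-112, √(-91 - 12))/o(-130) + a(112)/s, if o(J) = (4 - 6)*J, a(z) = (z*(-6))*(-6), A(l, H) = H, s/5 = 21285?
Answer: 448/11825 + I*√103/260 ≈ 0.037886 + 0.039034*I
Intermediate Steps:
s = 106425 (s = 5*21285 = 106425)
a(z) = 36*z (a(z) = -6*z*(-6) = 36*z)
o(J) = -2*J
A(-112, √(-91 - 12))/o(-130) + a(112)/s = √(-91 - 12)/((-2*(-130))) + (36*112)/106425 = √(-103)/260 + 4032*(1/106425) = (I*√103)*(1/260) + 448/11825 = I*√103/260 + 448/11825 = 448/11825 + I*√103/260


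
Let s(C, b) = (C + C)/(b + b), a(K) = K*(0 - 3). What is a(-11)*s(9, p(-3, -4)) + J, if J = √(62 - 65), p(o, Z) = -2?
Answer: -297/2 + I*√3 ≈ -148.5 + 1.732*I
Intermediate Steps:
a(K) = -3*K (a(K) = K*(-3) = -3*K)
s(C, b) = C/b (s(C, b) = (2*C)/((2*b)) = (2*C)*(1/(2*b)) = C/b)
J = I*√3 (J = √(-3) = I*√3 ≈ 1.732*I)
a(-11)*s(9, p(-3, -4)) + J = (-3*(-11))*(9/(-2)) + I*√3 = 33*(9*(-½)) + I*√3 = 33*(-9/2) + I*√3 = -297/2 + I*√3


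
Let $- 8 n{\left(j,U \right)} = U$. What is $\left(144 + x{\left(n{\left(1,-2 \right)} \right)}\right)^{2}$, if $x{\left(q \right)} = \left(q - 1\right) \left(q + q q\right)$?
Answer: $\frac{84658401}{4096} \approx 20669.0$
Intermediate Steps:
$n{\left(j,U \right)} = - \frac{U}{8}$
$x{\left(q \right)} = \left(-1 + q\right) \left(q + q^{2}\right)$
$\left(144 + x{\left(n{\left(1,-2 \right)} \right)}\right)^{2} = \left(144 + \left(\left(\left(- \frac{1}{8}\right) \left(-2\right)\right)^{3} - \left(- \frac{1}{8}\right) \left(-2\right)\right)\right)^{2} = \left(144 + \left(\left(\frac{1}{4}\right)^{3} - \frac{1}{4}\right)\right)^{2} = \left(144 + \left(\frac{1}{64} - \frac{1}{4}\right)\right)^{2} = \left(144 - \frac{15}{64}\right)^{2} = \left(\frac{9201}{64}\right)^{2} = \frac{84658401}{4096}$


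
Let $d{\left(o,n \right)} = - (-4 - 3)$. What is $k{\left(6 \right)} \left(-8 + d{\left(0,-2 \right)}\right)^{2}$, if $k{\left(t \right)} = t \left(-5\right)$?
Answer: $-30$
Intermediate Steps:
$k{\left(t \right)} = - 5 t$
$d{\left(o,n \right)} = 7$ ($d{\left(o,n \right)} = \left(-1\right) \left(-7\right) = 7$)
$k{\left(6 \right)} \left(-8 + d{\left(0,-2 \right)}\right)^{2} = \left(-5\right) 6 \left(-8 + 7\right)^{2} = - 30 \left(-1\right)^{2} = \left(-30\right) 1 = -30$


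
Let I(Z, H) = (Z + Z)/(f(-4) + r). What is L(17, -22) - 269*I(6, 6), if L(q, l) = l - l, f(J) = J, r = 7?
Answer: -1076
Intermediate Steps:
L(q, l) = 0
I(Z, H) = 2*Z/3 (I(Z, H) = (Z + Z)/(-4 + 7) = (2*Z)/3 = (2*Z)*(⅓) = 2*Z/3)
L(17, -22) - 269*I(6, 6) = 0 - 538*6/3 = 0 - 269*4 = 0 - 1076 = -1076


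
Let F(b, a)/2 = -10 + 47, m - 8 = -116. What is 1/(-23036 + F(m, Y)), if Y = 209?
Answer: -1/22962 ≈ -4.3550e-5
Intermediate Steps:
m = -108 (m = 8 - 116 = -108)
F(b, a) = 74 (F(b, a) = 2*(-10 + 47) = 2*37 = 74)
1/(-23036 + F(m, Y)) = 1/(-23036 + 74) = 1/(-22962) = -1/22962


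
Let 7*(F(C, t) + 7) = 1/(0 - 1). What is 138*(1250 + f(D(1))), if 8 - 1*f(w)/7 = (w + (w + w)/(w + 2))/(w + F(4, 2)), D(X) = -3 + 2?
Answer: 3417570/19 ≈ 1.7987e+5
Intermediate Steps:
F(C, t) = -50/7 (F(C, t) = -7 + 1/(7*(0 - 1)) = -7 + (1/7)/(-1) = -7 + (1/7)*(-1) = -7 - 1/7 = -50/7)
D(X) = -1
f(w) = 56 - 7*(w + 2*w/(2 + w))/(-50/7 + w) (f(w) = 56 - 7*(w + (w + w)/(w + 2))/(w - 50/7) = 56 - 7*(w + (2*w)/(2 + w))/(-50/7 + w) = 56 - 7*(w + 2*w/(2 + w))/(-50/7 + w))
138*(1250 + f(D(1))) = 138*(1250 + 7*(-800 - 316*(-1) + 49*(-1)**2)/(-100 - 36*(-1) + 7*(-1)**2)) = 138*(1250 + 7*(-800 + 316 + 49*1)/(-100 + 36 + 7*1)) = 138*(1250 + 7*(-800 + 316 + 49)/(-100 + 36 + 7)) = 138*(1250 + 7*(-435)/(-57)) = 138*(1250 + 7*(-1/57)*(-435)) = 138*(1250 + 1015/19) = 138*(24765/19) = 3417570/19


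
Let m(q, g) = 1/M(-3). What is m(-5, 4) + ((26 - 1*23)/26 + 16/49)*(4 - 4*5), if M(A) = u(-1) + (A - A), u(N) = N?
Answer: -5141/637 ≈ -8.0706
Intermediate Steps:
M(A) = -1 (M(A) = -1 + (A - A) = -1 + 0 = -1)
m(q, g) = -1 (m(q, g) = 1/(-1) = -1)
m(-5, 4) + ((26 - 1*23)/26 + 16/49)*(4 - 4*5) = -1 + ((26 - 1*23)/26 + 16/49)*(4 - 4*5) = -1 + ((26 - 23)*(1/26) + 16*(1/49))*(4 - 20) = -1 + (3*(1/26) + 16/49)*(-16) = -1 + (3/26 + 16/49)*(-16) = -1 + (563/1274)*(-16) = -1 - 4504/637 = -5141/637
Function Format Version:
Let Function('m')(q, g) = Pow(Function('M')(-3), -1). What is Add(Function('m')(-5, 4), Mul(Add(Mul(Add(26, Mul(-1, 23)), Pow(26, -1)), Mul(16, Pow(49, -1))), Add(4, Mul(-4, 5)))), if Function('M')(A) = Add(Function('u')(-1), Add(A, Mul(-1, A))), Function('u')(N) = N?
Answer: Rational(-5141, 637) ≈ -8.0706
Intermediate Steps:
Function('M')(A) = -1 (Function('M')(A) = Add(-1, Add(A, Mul(-1, A))) = Add(-1, 0) = -1)
Function('m')(q, g) = -1 (Function('m')(q, g) = Pow(-1, -1) = -1)
Add(Function('m')(-5, 4), Mul(Add(Mul(Add(26, Mul(-1, 23)), Pow(26, -1)), Mul(16, Pow(49, -1))), Add(4, Mul(-4, 5)))) = Add(-1, Mul(Add(Mul(Add(26, Mul(-1, 23)), Pow(26, -1)), Mul(16, Pow(49, -1))), Add(4, Mul(-4, 5)))) = Add(-1, Mul(Add(Mul(Add(26, -23), Rational(1, 26)), Mul(16, Rational(1, 49))), Add(4, -20))) = Add(-1, Mul(Add(Mul(3, Rational(1, 26)), Rational(16, 49)), -16)) = Add(-1, Mul(Add(Rational(3, 26), Rational(16, 49)), -16)) = Add(-1, Mul(Rational(563, 1274), -16)) = Add(-1, Rational(-4504, 637)) = Rational(-5141, 637)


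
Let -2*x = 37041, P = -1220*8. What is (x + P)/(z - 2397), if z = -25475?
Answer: 56561/55744 ≈ 1.0147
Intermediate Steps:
P = -9760
x = -37041/2 (x = -½*37041 = -37041/2 ≈ -18521.)
(x + P)/(z - 2397) = (-37041/2 - 9760)/(-25475 - 2397) = -56561/2/(-27872) = -56561/2*(-1/27872) = 56561/55744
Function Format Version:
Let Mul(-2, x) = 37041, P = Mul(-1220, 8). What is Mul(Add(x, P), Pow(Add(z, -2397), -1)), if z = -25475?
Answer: Rational(56561, 55744) ≈ 1.0147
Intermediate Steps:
P = -9760
x = Rational(-37041, 2) (x = Mul(Rational(-1, 2), 37041) = Rational(-37041, 2) ≈ -18521.)
Mul(Add(x, P), Pow(Add(z, -2397), -1)) = Mul(Add(Rational(-37041, 2), -9760), Pow(Add(-25475, -2397), -1)) = Mul(Rational(-56561, 2), Pow(-27872, -1)) = Mul(Rational(-56561, 2), Rational(-1, 27872)) = Rational(56561, 55744)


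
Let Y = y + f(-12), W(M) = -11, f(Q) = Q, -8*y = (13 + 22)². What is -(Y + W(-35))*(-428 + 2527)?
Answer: 2957491/8 ≈ 3.6969e+5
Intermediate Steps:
y = -1225/8 (y = -(13 + 22)²/8 = -⅛*35² = -⅛*1225 = -1225/8 ≈ -153.13)
Y = -1321/8 (Y = -1225/8 - 12 = -1321/8 ≈ -165.13)
-(Y + W(-35))*(-428 + 2527) = -(-1321/8 - 11)*(-428 + 2527) = -(-1409)*2099/8 = -1*(-2957491/8) = 2957491/8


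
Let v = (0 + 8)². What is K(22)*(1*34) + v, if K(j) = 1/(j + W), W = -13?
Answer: 610/9 ≈ 67.778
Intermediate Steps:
K(j) = 1/(-13 + j) (K(j) = 1/(j - 13) = 1/(-13 + j))
v = 64 (v = 8² = 64)
K(22)*(1*34) + v = (1*34)/(-13 + 22) + 64 = 34/9 + 64 = 610/9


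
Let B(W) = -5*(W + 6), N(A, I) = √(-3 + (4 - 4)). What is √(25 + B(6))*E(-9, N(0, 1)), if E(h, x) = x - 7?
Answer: I*√35*(-7 + I*√3) ≈ -10.247 - 41.413*I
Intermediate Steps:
N(A, I) = I*√3 (N(A, I) = √(-3 + 0) = √(-3) = I*√3)
B(W) = -30 - 5*W (B(W) = -5*(6 + W) = -30 - 5*W)
E(h, x) = -7 + x
√(25 + B(6))*E(-9, N(0, 1)) = √(25 + (-30 - 5*6))*(-7 + I*√3) = √(25 + (-30 - 30))*(-7 + I*√3) = √(25 - 60)*(-7 + I*√3) = √(-35)*(-7 + I*√3) = (I*√35)*(-7 + I*√3) = I*√35*(-7 + I*√3)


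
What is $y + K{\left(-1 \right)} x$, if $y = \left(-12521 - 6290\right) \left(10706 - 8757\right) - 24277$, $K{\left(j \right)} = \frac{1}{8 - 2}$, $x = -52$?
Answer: $- \frac{110060774}{3} \approx -3.6687 \cdot 10^{7}$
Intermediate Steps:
$K{\left(j \right)} = \frac{1}{6}$
$y = -36686916$ ($y = \left(-18811\right) 1949 - 24277 = -36662639 - 24277 = -36686916$)
$y + K{\left(-1 \right)} x = -36686916 + \frac{1}{6} \left(-52\right) = -36686916 - \frac{26}{3} = - \frac{110060774}{3}$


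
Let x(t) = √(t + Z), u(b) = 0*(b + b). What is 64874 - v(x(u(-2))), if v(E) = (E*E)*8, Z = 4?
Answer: 64842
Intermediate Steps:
u(b) = 0 (u(b) = 0*(2*b) = 0)
x(t) = √(4 + t) (x(t) = √(t + 4) = √(4 + t))
v(E) = 8*E² (v(E) = E²*8 = 8*E²)
64874 - v(x(u(-2))) = 64874 - 8*(√(4 + 0))² = 64874 - 8*(√4)² = 64874 - 8*2² = 64874 - 8*4 = 64874 - 1*32 = 64874 - 32 = 64842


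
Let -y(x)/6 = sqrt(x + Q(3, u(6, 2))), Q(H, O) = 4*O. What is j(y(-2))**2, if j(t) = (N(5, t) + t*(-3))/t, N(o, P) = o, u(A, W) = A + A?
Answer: 14929/1656 + 5*sqrt(46)/46 ≈ 9.7523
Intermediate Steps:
u(A, W) = 2*A
y(x) = -6*sqrt(48 + x) (y(x) = -6*sqrt(x + 4*(2*6)) = -6*sqrt(x + 4*12) = -6*sqrt(x + 48) = -6*sqrt(48 + x))
j(t) = (5 - 3*t)/t (j(t) = (5 + t*(-3))/t = (5 - 3*t)/t)
j(y(-2))**2 = (-3 + 5/((-6*sqrt(48 - 2))))**2 = (-3 + 5/((-6*sqrt(46))))**2 = (-3 + 5*(-sqrt(46)/276))**2 = (-3 - 5*sqrt(46)/276)**2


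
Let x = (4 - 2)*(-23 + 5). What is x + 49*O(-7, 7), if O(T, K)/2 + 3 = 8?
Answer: 454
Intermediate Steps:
x = -36 (x = 2*(-18) = -36)
O(T, K) = 10 (O(T, K) = -6 + 2*8 = -6 + 16 = 10)
x + 49*O(-7, 7) = -36 + 49*10 = -36 + 490 = 454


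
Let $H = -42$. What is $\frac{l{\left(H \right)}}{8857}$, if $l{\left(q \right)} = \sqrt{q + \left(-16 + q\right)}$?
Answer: $\frac{10 i}{8857} \approx 0.001129 i$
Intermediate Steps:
$l{\left(q \right)} = \sqrt{-16 + 2 q}$
$\frac{l{\left(H \right)}}{8857} = \frac{\sqrt{-16 + 2 \left(-42\right)}}{8857} = \sqrt{-16 - 84} \cdot \frac{1}{8857} = \sqrt{-100} \cdot \frac{1}{8857} = 10 i \frac{1}{8857} = \frac{10 i}{8857}$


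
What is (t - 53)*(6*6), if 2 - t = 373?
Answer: -15264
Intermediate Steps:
t = -371 (t = 2 - 1*373 = 2 - 373 = -371)
(t - 53)*(6*6) = (-371 - 53)*(6*6) = -424*36 = -15264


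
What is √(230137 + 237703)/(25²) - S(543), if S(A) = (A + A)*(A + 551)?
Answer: -1188084 + 8*√7310/625 ≈ -1.1881e+6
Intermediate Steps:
S(A) = 2*A*(551 + A) (S(A) = (2*A)*(551 + A) = 2*A*(551 + A))
√(230137 + 237703)/(25²) - S(543) = √(230137 + 237703)/(25²) - 2*543*(551 + 543) = √467840/625 - 2*543*1094 = (8*√7310)*(1/625) - 1*1188084 = 8*√7310/625 - 1188084 = -1188084 + 8*√7310/625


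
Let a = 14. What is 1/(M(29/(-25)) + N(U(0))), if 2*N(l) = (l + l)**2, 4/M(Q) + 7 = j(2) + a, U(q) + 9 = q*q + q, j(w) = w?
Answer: 9/1462 ≈ 0.0061560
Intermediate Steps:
U(q) = -9 + q + q**2 (U(q) = -9 + (q*q + q) = -9 + (q**2 + q) = -9 + (q + q**2) = -9 + q + q**2)
M(Q) = 4/9 (M(Q) = 4/(-7 + (2 + 14)) = 4/(-7 + 16) = 4/9)
N(l) = 2*l**2 (N(l) = (l + l)**2/2 = (2*l)**2/2 = (4*l**2)/2 = 2*l**2)
1/(M(29/(-25)) + N(U(0))) = 1/(4/9 + 2*(-9 + 0 + 0**2)**2) = 1/(4/9 + 2*(-9 + 0 + 0)**2) = 1/(4/9 + 2*(-9)**2) = 1/(4/9 + 2*81) = 1/(4/9 + 162) = 1/(1462/9) = 9/1462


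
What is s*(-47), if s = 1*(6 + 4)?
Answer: -470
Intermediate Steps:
s = 10 (s = 1*10 = 10)
s*(-47) = 10*(-47) = -470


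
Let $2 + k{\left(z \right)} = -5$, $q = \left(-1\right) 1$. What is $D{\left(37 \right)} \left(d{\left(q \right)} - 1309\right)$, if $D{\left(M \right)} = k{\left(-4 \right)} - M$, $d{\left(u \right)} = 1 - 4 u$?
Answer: $57376$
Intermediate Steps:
$q = -1$
$k{\left(z \right)} = -7$ ($k{\left(z \right)} = -2 - 5 = -7$)
$D{\left(M \right)} = -7 - M$
$D{\left(37 \right)} \left(d{\left(q \right)} - 1309\right) = \left(-7 - 37\right) \left(\left(1 - -4\right) - 1309\right) = \left(-7 - 37\right) \left(\left(1 + 4\right) - 1309\right) = - 44 \left(5 - 1309\right) = \left(-44\right) \left(-1304\right) = 57376$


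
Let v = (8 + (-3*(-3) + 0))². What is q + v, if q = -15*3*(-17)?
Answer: 1054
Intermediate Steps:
v = 289 (v = (8 + (9 + 0))² = (8 + 9)² = 17² = 289)
q = 765 (q = -45*(-17) = 765)
q + v = 765 + 289 = 1054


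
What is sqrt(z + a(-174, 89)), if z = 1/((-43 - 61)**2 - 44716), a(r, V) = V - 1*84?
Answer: sqrt(57460161)/3390 ≈ 2.2361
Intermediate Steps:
a(r, V) = -84 + V (a(r, V) = V - 84 = -84 + V)
z = -1/33900 (z = 1/((-104)**2 - 44716) = 1/(10816 - 44716) = 1/(-33900) = -1/33900 ≈ -2.9499e-5)
sqrt(z + a(-174, 89)) = sqrt(-1/33900 + (-84 + 89)) = sqrt(-1/33900 + 5) = sqrt(169499/33900) = sqrt(57460161)/3390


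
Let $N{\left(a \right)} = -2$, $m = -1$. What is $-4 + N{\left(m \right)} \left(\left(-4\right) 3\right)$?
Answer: $20$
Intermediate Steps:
$-4 + N{\left(m \right)} \left(\left(-4\right) 3\right) = -4 - 2 \left(\left(-4\right) 3\right) = -4 - -24 = -4 + 24 = 20$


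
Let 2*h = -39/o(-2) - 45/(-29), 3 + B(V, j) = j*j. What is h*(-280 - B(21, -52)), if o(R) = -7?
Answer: -2155263/203 ≈ -10617.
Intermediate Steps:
B(V, j) = -3 + j² (B(V, j) = -3 + j*j = -3 + j²)
h = 723/203 (h = (-39/(-7) - 45/(-29))/2 = (-39*(-⅐) - 45*(-1/29))/2 = (39/7 + 45/29)/2 = (½)*(1446/203) = 723/203 ≈ 3.5616)
h*(-280 - B(21, -52)) = 723*(-280 - (-3 + (-52)²))/203 = 723*(-280 - (-3 + 2704))/203 = 723*(-280 - 1*2701)/203 = 723*(-280 - 2701)/203 = (723/203)*(-2981) = -2155263/203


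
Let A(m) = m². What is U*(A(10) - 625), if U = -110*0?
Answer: 0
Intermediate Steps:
U = 0
U*(A(10) - 625) = 0*(10² - 625) = 0*(100 - 625) = 0*(-525) = 0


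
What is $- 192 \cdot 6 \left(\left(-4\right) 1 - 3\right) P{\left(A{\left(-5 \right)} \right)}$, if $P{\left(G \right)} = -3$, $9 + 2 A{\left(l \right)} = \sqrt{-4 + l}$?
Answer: $-24192$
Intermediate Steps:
$A{\left(l \right)} = - \frac{9}{2} + \frac{\sqrt{-4 + l}}{2}$
$- 192 \cdot 6 \left(\left(-4\right) 1 - 3\right) P{\left(A{\left(-5 \right)} \right)} = - 192 \cdot 6 \left(\left(-4\right) 1 - 3\right) \left(-3\right) = - 192 \cdot 6 \left(-4 - 3\right) \left(-3\right) = - 192 \cdot 6 \left(-7\right) \left(-3\right) = \left(-192\right) \left(-42\right) \left(-3\right) = 8064 \left(-3\right) = -24192$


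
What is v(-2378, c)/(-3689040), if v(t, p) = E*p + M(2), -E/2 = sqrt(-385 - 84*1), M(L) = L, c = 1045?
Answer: -1/1844520 + 11*I*sqrt(469)/19416 ≈ -5.4215e-7 + 0.012269*I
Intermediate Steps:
E = -2*I*sqrt(469) (E = -2*sqrt(-385 - 84*1) = -2*sqrt(-385 - 84) = -2*I*sqrt(469) ≈ -43.313*I)
v(t, p) = 2 - 2*I*p*sqrt(469) (v(t, p) = (-2*I*sqrt(469))*p + 2 = -2*I*p*sqrt(469) + 2 = 2 - 2*I*p*sqrt(469))
v(-2378, c)/(-3689040) = (2 - 2*I*1045*sqrt(469))/(-3689040) = (2 - 2090*I*sqrt(469))*(-1/3689040) = -1/1844520 + 11*I*sqrt(469)/19416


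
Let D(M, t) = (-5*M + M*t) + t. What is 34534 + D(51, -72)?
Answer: 30535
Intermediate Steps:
D(M, t) = t - 5*M + M*t
34534 + D(51, -72) = 34534 + (-72 - 5*51 + 51*(-72)) = 34534 + (-72 - 255 - 3672) = 34534 - 3999 = 30535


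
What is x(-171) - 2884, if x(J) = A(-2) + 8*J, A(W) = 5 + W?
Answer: -4249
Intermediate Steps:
x(J) = 3 + 8*J (x(J) = (5 - 2) + 8*J = 3 + 8*J)
x(-171) - 2884 = (3 + 8*(-171)) - 2884 = (3 - 1368) - 2884 = -1365 - 2884 = -4249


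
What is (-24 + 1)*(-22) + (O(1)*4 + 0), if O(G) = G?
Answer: 510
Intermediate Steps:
(-24 + 1)*(-22) + (O(1)*4 + 0) = (-24 + 1)*(-22) + (1*4 + 0) = -23*(-22) + (4 + 0) = 506 + 4 = 510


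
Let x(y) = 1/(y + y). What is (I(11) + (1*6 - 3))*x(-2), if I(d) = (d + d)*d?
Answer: -245/4 ≈ -61.250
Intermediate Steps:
I(d) = 2*d² (I(d) = (2*d)*d = 2*d²)
x(y) = 1/(2*y)
(I(11) + (1*6 - 3))*x(-2) = (2*11² + (1*6 - 3))*((½)/(-2)) = (2*121 + (6 - 3))*((½)*(-½)) = (242 + 3)*(-¼) = 245*(-¼) = -245/4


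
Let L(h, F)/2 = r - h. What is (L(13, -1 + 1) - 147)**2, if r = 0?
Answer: 29929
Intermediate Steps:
L(h, F) = -2*h (L(h, F) = 2*(0 - h) = 2*(-h) = -2*h)
(L(13, -1 + 1) - 147)**2 = (-2*13 - 147)**2 = (-26 - 147)**2 = (-173)**2 = 29929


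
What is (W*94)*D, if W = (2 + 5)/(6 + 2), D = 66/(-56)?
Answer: -1551/16 ≈ -96.938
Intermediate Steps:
D = -33/28 (D = 66*(-1/56) = -33/28 ≈ -1.1786)
W = 7/8 ≈ 0.87500
(W*94)*D = ((7/8)*94)*(-33/28) = (329/4)*(-33/28) = -1551/16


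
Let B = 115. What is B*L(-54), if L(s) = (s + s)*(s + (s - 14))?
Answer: 1515240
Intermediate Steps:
L(s) = 2*s*(-14 + 2*s) (L(s) = (2*s)*(s + (-14 + s)) = (2*s)*(-14 + 2*s) = 2*s*(-14 + 2*s))
B*L(-54) = 115*(4*(-54)*(-7 - 54)) = 115*(4*(-54)*(-61)) = 115*13176 = 1515240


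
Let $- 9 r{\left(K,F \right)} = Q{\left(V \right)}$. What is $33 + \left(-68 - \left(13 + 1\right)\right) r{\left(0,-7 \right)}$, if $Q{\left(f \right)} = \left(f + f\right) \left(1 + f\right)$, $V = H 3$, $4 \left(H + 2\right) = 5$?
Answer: $\frac{337}{4} \approx 84.25$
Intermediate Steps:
$H = - \frac{3}{4}$ ($H = -2 + \frac{1}{4} \cdot 5 = -2 + \frac{5}{4} = - \frac{3}{4} \approx -0.75$)
$V = - \frac{9}{4}$ ($V = \left(- \frac{3}{4}\right) 3 = - \frac{9}{4} \approx -2.25$)
$Q{\left(f \right)} = 2 f \left(1 + f\right)$
$r{\left(K,F \right)} = - \frac{5}{8}$ ($r{\left(K,F \right)} = - \frac{2 \left(- \frac{9}{4}\right) \left(1 - \frac{9}{4}\right)}{9} = - \frac{2 \left(- \frac{9}{4}\right) \left(- \frac{5}{4}\right)}{9} = \left(- \frac{1}{9}\right) \frac{45}{8} = - \frac{5}{8}$)
$33 + \left(-68 - \left(13 + 1\right)\right) r{\left(0,-7 \right)} = 33 + \left(-68 - \left(13 + 1\right)\right) \left(- \frac{5}{8}\right) = 33 + \left(-68 - 14\right) \left(- \frac{5}{8}\right) = 33 - - \frac{205}{4} = 33 + \frac{205}{4} = \frac{337}{4}$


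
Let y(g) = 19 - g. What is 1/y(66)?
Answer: -1/47 ≈ -0.021277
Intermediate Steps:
1/y(66) = 1/(19 - 1*66) = 1/(19 - 66) = 1/(-47) = -1/47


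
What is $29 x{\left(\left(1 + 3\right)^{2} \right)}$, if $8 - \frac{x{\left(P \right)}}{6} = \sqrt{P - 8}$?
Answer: $1392 - 348 \sqrt{2} \approx 899.85$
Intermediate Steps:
$x{\left(P \right)} = 48 - 6 \sqrt{-8 + P}$ ($x{\left(P \right)} = 48 - 6 \sqrt{P - 8} = 48 - 6 \sqrt{-8 + P}$)
$29 x{\left(\left(1 + 3\right)^{2} \right)} = 29 \left(48 - 6 \sqrt{-8 + \left(1 + 3\right)^{2}}\right) = 29 \left(48 - 6 \sqrt{-8 + 4^{2}}\right) = 29 \left(48 - 6 \sqrt{-8 + 16}\right) = 29 \left(48 - 6 \sqrt{8}\right) = 29 \left(48 - 6 \cdot 2 \sqrt{2}\right) = 29 \left(48 - 12 \sqrt{2}\right) = 1392 - 348 \sqrt{2}$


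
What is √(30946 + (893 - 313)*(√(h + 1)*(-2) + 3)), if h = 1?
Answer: √(32686 - 1160*√2) ≈ 176.20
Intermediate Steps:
√(30946 + (893 - 313)*(√(h + 1)*(-2) + 3)) = √(30946 + (893 - 313)*(√(1 + 1)*(-2) + 3)) = √(30946 + 580*(√2*(-2) + 3)) = √(30946 + 580*(-2*√2 + 3)) = √(30946 + 580*(3 - 2*√2)) = √(30946 + (1740 - 1160*√2)) = √(32686 - 1160*√2)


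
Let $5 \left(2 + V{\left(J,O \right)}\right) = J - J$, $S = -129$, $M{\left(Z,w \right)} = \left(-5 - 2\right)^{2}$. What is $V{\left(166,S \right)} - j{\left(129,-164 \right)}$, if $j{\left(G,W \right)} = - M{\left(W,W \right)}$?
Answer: $47$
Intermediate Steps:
$M{\left(Z,w \right)} = 49$ ($M{\left(Z,w \right)} = \left(-7\right)^{2} = 49$)
$V{\left(J,O \right)} = -2$ ($V{\left(J,O \right)} = -2 + \frac{J - J}{5} = -2 + \frac{1}{5} \cdot 0 = -2 + 0 = -2$)
$j{\left(G,W \right)} = -49$ ($j{\left(G,W \right)} = \left(-1\right) 49 = -49$)
$V{\left(166,S \right)} - j{\left(129,-164 \right)} = -2 - -49 = -2 + 49 = 47$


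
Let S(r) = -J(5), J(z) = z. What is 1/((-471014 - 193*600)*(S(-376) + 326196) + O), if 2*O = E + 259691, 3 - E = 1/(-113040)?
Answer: -226080/43274722396952159 ≈ -5.2243e-12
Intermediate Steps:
E = 339121/113040 (E = 3 - 1/(-113040) = 3 - 1*(-1/113040) = 3 + 1/113040 = 339121/113040 ≈ 3.0000)
S(r) = -5 (S(r) = -1*5 = -5)
O = 29355809761/226080 (O = (339121/113040 + 259691)/2 = (1/2)*(29355809761/113040) = 29355809761/226080 ≈ 1.2985e+5)
1/((-471014 - 193*600)*(S(-376) + 326196) + O) = 1/((-471014 - 193*600)*(-5 + 326196) + 29355809761/226080) = 1/((-471014 - 115800)*326191 + 29355809761/226080) = 1/(-586814*326191 + 29355809761/226080) = 1/(-191413445474 + 29355809761/226080) = 1/(-43274722396952159/226080) = -226080/43274722396952159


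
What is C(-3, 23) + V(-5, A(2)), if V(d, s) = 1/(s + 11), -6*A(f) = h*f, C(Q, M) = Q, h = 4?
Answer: -84/29 ≈ -2.8966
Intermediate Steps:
A(f) = -2*f/3
V(d, s) = 1/(11 + s)
C(-3, 23) + V(-5, A(2)) = -3 + 1/(11 - 2/3*2) = -3 + 1/(11 - 4/3) = -3 + 1/(29/3) = -3 + 3/29 = -84/29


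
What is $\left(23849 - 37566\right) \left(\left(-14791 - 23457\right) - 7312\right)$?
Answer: $624946520$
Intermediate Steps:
$\left(23849 - 37566\right) \left(\left(-14791 - 23457\right) - 7312\right) = - 13717 \left(-38248 - 7312\right) = \left(-13717\right) \left(-45560\right) = 624946520$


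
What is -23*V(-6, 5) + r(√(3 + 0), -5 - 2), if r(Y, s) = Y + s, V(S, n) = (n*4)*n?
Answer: -2307 + √3 ≈ -2305.3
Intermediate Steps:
V(S, n) = 4*n² (V(S, n) = (4*n)*n = 4*n²)
-23*V(-6, 5) + r(√(3 + 0), -5 - 2) = -92*5² + (√(3 + 0) + (-5 - 2)) = -92*25 + (√3 - 7) = -23*100 + (-7 + √3) = -2300 + (-7 + √3) = -2307 + √3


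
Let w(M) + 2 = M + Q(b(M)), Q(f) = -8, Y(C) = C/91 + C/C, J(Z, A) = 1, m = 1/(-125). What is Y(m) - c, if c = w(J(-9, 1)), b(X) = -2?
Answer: 113749/11375 ≈ 9.9999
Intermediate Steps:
m = -1/125 ≈ -0.0080000
Y(C) = 1 + C/91 (Y(C) = C*(1/91) + 1 = C/91 + 1 = 1 + C/91)
w(M) = -10 + M (w(M) = -2 + (M - 8) = -2 + (-8 + M) = -10 + M)
c = -9 (c = -10 + 1 = -9)
Y(m) - c = (1 + (1/91)*(-1/125)) - 1*(-9) = (1 - 1/11375) + 9 = 11374/11375 + 9 = 113749/11375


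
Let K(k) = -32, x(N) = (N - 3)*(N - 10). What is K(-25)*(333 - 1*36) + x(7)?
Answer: -9516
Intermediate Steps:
x(N) = (-10 + N)*(-3 + N) (x(N) = (-3 + N)*(-10 + N) = (-10 + N)*(-3 + N))
K(-25)*(333 - 1*36) + x(7) = -32*(333 - 1*36) + (30 + 7**2 - 13*7) = -32*(333 - 36) + (30 + 49 - 91) = -32*297 - 12 = -9504 - 12 = -9516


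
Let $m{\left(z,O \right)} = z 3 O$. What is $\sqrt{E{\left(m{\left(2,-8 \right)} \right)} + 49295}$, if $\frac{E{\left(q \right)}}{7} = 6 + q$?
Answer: $\sqrt{49001} \approx 221.36$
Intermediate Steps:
$m{\left(z,O \right)} = 3 O z$ ($m{\left(z,O \right)} = 3 z O = 3 O z$)
$E{\left(q \right)} = 42 + 7 q$ ($E{\left(q \right)} = 7 \left(6 + q\right) = 42 + 7 q$)
$\sqrt{E{\left(m{\left(2,-8 \right)} \right)} + 49295} = \sqrt{\left(42 + 7 \cdot 3 \left(-8\right) 2\right) + 49295} = \sqrt{\left(42 + 7 \left(-48\right)\right) + 49295} = \sqrt{\left(42 - 336\right) + 49295} = \sqrt{-294 + 49295} = \sqrt{49001}$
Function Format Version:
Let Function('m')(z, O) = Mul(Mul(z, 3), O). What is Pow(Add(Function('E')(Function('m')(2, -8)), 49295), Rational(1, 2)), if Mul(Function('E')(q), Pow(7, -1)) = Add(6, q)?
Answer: Pow(49001, Rational(1, 2)) ≈ 221.36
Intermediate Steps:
Function('m')(z, O) = Mul(3, O, z) (Function('m')(z, O) = Mul(Mul(3, z), O) = Mul(3, O, z))
Function('E')(q) = Add(42, Mul(7, q)) (Function('E')(q) = Mul(7, Add(6, q)) = Add(42, Mul(7, q)))
Pow(Add(Function('E')(Function('m')(2, -8)), 49295), Rational(1, 2)) = Pow(Add(Add(42, Mul(7, Mul(3, -8, 2))), 49295), Rational(1, 2)) = Pow(Add(Add(42, Mul(7, -48)), 49295), Rational(1, 2)) = Pow(Add(Add(42, -336), 49295), Rational(1, 2)) = Pow(Add(-294, 49295), Rational(1, 2)) = Pow(49001, Rational(1, 2))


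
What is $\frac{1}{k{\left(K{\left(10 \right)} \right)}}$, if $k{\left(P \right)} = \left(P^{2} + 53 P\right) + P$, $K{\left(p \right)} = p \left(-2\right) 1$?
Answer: $- \frac{1}{680} \approx -0.0014706$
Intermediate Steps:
$K{\left(p \right)} = - 2 p$ ($K{\left(p \right)} = - 2 p 1 = - 2 p$)
$k{\left(P \right)} = P^{2} + 54 P$
$\frac{1}{k{\left(K{\left(10 \right)} \right)}} = \frac{1}{\left(-2\right) 10 \left(54 - 20\right)} = \frac{1}{\left(-20\right) \left(54 - 20\right)} = \frac{1}{\left(-20\right) 34} = \frac{1}{-680} = - \frac{1}{680}$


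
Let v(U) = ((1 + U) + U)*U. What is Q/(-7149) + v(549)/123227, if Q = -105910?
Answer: 17364327869/880949823 ≈ 19.711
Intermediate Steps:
v(U) = U*(1 + 2*U) (v(U) = (1 + 2*U)*U = U*(1 + 2*U))
Q/(-7149) + v(549)/123227 = -105910/(-7149) + (549*(1 + 2*549))/123227 = -105910*(-1/7149) + (549*(1 + 1098))*(1/123227) = 105910/7149 + (549*1099)*(1/123227) = 105910/7149 + 603351*(1/123227) = 105910/7149 + 603351/123227 = 17364327869/880949823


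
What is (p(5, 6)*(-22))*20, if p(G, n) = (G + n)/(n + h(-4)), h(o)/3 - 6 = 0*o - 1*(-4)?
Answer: -1210/9 ≈ -134.44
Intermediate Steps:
h(o) = 30 (h(o) = 18 + 3*(0*o - 1*(-4)) = 18 + 3*(0 + 4) = 18 + 3*4 = 18 + 12 = 30)
p(G, n) = (G + n)/(30 + n) (p(G, n) = (G + n)/(n + 30) = (G + n)/(30 + n))
(p(5, 6)*(-22))*20 = (((5 + 6)/(30 + 6))*(-22))*20 = ((11/36)*(-22))*20 = -121/18*20 = -1210/9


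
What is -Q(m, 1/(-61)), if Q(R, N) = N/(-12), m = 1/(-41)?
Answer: -1/732 ≈ -0.0013661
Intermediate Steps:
m = -1/41 ≈ -0.024390
Q(R, N) = -N/12 (Q(R, N) = N*(-1/12) = -N/12)
-Q(m, 1/(-61)) = -(-1)/(12*(-61)) = -(-1)*(-1)/(12*61) = -1*1/732 = -1/732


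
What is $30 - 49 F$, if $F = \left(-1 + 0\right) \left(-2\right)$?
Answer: $-68$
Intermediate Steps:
$F = 2$ ($F = \left(-1\right) \left(-2\right) = 2$)
$30 - 49 F = 30 - 98 = -68$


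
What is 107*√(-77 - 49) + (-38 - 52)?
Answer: -90 + 321*I*√14 ≈ -90.0 + 1201.1*I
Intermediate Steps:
107*√(-77 - 49) + (-38 - 52) = 107*√(-126) - 90 = 107*(3*I*√14) - 90 = 321*I*√14 - 90 = -90 + 321*I*√14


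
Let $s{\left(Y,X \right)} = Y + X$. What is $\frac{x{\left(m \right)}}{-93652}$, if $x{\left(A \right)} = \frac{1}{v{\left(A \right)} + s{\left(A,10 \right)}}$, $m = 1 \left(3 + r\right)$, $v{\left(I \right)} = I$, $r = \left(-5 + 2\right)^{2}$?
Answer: $- \frac{1}{3184168} \approx -3.1405 \cdot 10^{-7}$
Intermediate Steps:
$s{\left(Y,X \right)} = X + Y$
$r = 9$ ($r = \left(-3\right)^{2} = 9$)
$m = 12$ ($m = 1 \left(3 + 9\right) = 1 \cdot 12 = 12$)
$x{\left(A \right)} = \frac{1}{10 + 2 A}$ ($x{\left(A \right)} = \frac{1}{A + \left(10 + A\right)} = \frac{1}{10 + 2 A}$)
$\frac{x{\left(m \right)}}{-93652} = \frac{\frac{1}{2} \frac{1}{5 + 12}}{-93652} = \frac{1}{2 \cdot 17} \left(- \frac{1}{93652}\right) = \frac{1}{2} \cdot \frac{1}{17} \left(- \frac{1}{93652}\right) = \frac{1}{34} \left(- \frac{1}{93652}\right) = - \frac{1}{3184168}$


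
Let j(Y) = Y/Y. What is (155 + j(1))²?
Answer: 24336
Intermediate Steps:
j(Y) = 1
(155 + j(1))² = (155 + 1)² = 156² = 24336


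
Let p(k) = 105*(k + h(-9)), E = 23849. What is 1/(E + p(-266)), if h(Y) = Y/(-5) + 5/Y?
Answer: -3/11851 ≈ -0.00025314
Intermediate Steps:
h(Y) = 5/Y - Y/5 (h(Y) = Y*(-1/5) + 5/Y = -Y/5 + 5/Y = 5/Y - Y/5)
p(k) = 392/3 + 105*k (p(k) = 105*(k + (5/(-9) - 1/5*(-9))) = 105*(k + (5*(-1/9) + 9/5)) = 105*(k + (-5/9 + 9/5)) = 105*(k + 56/45) = 105*(56/45 + k) = 392/3 + 105*k)
1/(E + p(-266)) = 1/(23849 + (392/3 + 105*(-266))) = 1/(23849 + (392/3 - 27930)) = 1/(23849 - 83398/3) = 1/(-11851/3) = -3/11851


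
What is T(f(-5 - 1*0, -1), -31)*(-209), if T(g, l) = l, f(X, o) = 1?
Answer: 6479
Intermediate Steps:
T(f(-5 - 1*0, -1), -31)*(-209) = -31*(-209) = 6479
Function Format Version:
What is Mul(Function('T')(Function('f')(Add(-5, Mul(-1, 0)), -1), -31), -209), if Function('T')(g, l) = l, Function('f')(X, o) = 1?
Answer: 6479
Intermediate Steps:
Mul(Function('T')(Function('f')(Add(-5, Mul(-1, 0)), -1), -31), -209) = Mul(-31, -209) = 6479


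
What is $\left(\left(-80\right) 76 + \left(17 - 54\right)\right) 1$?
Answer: $-6117$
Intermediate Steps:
$\left(\left(-80\right) 76 + \left(17 - 54\right)\right) 1 = \left(-6080 + \left(17 - 54\right)\right) 1 = \left(-6080 - 37\right) 1 = \left(-6117\right) 1 = -6117$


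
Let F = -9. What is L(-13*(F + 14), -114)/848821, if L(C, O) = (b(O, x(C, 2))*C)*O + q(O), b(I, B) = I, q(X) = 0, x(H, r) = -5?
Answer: -844740/848821 ≈ -0.99519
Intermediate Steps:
L(C, O) = C*O² (L(C, O) = (O*C)*O + 0 = (C*O)*O + 0 = C*O² + 0 = C*O²)
L(-13*(F + 14), -114)/848821 = (-13*(-9 + 14)*(-114)²)/848821 = (-13*5*12996)*(1/848821) = -65*12996*(1/848821) = -844740*1/848821 = -844740/848821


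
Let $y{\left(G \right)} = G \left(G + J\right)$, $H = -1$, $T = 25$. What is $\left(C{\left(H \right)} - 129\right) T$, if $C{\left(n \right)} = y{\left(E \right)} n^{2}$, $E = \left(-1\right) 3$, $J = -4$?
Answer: $-2700$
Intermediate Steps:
$E = -3$
$y{\left(G \right)} = G \left(-4 + G\right)$ ($y{\left(G \right)} = G \left(G - 4\right) = G \left(-4 + G\right)$)
$C{\left(n \right)} = 21 n^{2}$ ($C{\left(n \right)} = - 3 \left(-4 - 3\right) n^{2} = \left(-3\right) \left(-7\right) n^{2} = 21 n^{2}$)
$\left(C{\left(H \right)} - 129\right) T = \left(21 \left(-1\right)^{2} - 129\right) 25 = \left(21 \cdot 1 - 129\right) 25 = \left(21 - 129\right) 25 = \left(-108\right) 25 = -2700$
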